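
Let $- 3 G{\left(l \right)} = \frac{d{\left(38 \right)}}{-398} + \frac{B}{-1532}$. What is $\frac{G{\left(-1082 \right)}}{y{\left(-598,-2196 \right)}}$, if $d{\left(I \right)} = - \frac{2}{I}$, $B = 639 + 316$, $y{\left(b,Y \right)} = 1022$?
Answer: $\frac{171909}{845703832} \approx 0.00020327$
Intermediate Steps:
$B = 955$
$G{\left(l \right)} = \frac{1203363}{5792492}$ ($G{\left(l \right)} = - \frac{\frac{\left(-2\right) \frac{1}{38}}{-398} + \frac{955}{-1532}}{3} = - \frac{\left(-2\right) \frac{1}{38} \left(- \frac{1}{398}\right) + 955 \left(- \frac{1}{1532}\right)}{3} = - \frac{\left(- \frac{1}{19}\right) \left(- \frac{1}{398}\right) - \frac{955}{1532}}{3} = - \frac{\frac{1}{7562} - \frac{955}{1532}}{3} = \left(- \frac{1}{3}\right) \left(- \frac{3610089}{5792492}\right) = \frac{1203363}{5792492}$)
$\frac{G{\left(-1082 \right)}}{y{\left(-598,-2196 \right)}} = \frac{1203363}{5792492 \cdot 1022} = \frac{1203363}{5792492} \cdot \frac{1}{1022} = \frac{171909}{845703832}$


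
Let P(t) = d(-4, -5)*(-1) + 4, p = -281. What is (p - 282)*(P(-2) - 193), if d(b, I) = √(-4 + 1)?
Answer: 106407 + 563*I*√3 ≈ 1.0641e+5 + 975.14*I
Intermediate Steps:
d(b, I) = I*√3 (d(b, I) = √(-3) = I*√3)
P(t) = 4 - I*√3 (P(t) = (I*√3)*(-1) + 4 = -I*√3 + 4 = 4 - I*√3)
(p - 282)*(P(-2) - 193) = (-281 - 282)*((4 - I*√3) - 193) = -563*(-189 - I*√3) = 106407 + 563*I*√3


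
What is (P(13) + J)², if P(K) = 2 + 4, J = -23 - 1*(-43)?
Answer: 676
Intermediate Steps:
J = 20 (J = -23 + 43 = 20)
P(K) = 6
(P(13) + J)² = (6 + 20)² = 26² = 676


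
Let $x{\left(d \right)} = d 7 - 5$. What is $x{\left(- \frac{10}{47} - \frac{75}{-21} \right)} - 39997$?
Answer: $- \frac{1878989}{47} \approx -39979.0$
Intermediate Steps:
$x{\left(d \right)} = -5 + 7 d$ ($x{\left(d \right)} = 7 d - 5 = -5 + 7 d$)
$x{\left(- \frac{10}{47} - \frac{75}{-21} \right)} - 39997 = \left(-5 + 7 \left(- \frac{10}{47} - \frac{75}{-21}\right)\right) - 39997 = \left(-5 + 7 \left(\left(-10\right) \frac{1}{47} - - \frac{25}{7}\right)\right) - 39997 = \left(-5 + 7 \left(- \frac{10}{47} + \frac{25}{7}\right)\right) - 39997 = \left(-5 + 7 \cdot \frac{1105}{329}\right) - 39997 = \left(-5 + \frac{1105}{47}\right) - 39997 = \frac{870}{47} - 39997 = - \frac{1878989}{47}$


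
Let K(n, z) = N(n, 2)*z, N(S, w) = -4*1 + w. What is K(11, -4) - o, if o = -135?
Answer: 143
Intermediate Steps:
N(S, w) = -4 + w
K(n, z) = -2*z (K(n, z) = (-4 + 2)*z = -2*z)
K(11, -4) - o = -2*(-4) - 1*(-135) = 8 + 135 = 143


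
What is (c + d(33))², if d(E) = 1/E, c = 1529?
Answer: 2546009764/1089 ≈ 2.3379e+6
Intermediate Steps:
(c + d(33))² = (1529 + 1/33)² = (50458/33)² = 2546009764/1089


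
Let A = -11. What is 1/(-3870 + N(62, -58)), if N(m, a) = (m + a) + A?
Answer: -1/3877 ≈ -0.00025793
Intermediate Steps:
N(m, a) = -11 + a + m (N(m, a) = (m + a) - 11 = (a + m) - 11 = -11 + a + m)
1/(-3870 + N(62, -58)) = 1/(-3870 + (-11 - 58 + 62)) = 1/(-3870 - 7) = 1/(-3877) = -1/3877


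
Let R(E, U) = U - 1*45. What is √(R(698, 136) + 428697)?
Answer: 2*√107197 ≈ 654.82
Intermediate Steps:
R(E, U) = -45 + U (R(E, U) = U - 45 = -45 + U)
√(R(698, 136) + 428697) = √((-45 + 136) + 428697) = √(91 + 428697) = √428788 = 2*√107197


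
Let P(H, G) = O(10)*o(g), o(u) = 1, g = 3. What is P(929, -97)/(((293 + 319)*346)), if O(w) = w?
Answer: 5/105876 ≈ 4.7225e-5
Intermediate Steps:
P(H, G) = 10 (P(H, G) = 10*1 = 10)
P(929, -97)/(((293 + 319)*346)) = 10/(((293 + 319)*346)) = 10/((612*346)) = 10/211752 = 10*(1/211752) = 5/105876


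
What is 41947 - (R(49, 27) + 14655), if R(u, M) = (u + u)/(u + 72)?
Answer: 3302234/121 ≈ 27291.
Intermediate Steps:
R(u, M) = 2*u/(72 + u) (R(u, M) = (2*u)/(72 + u) = 2*u/(72 + u))
41947 - (R(49, 27) + 14655) = 41947 - (2*49/(72 + 49) + 14655) = 41947 - (2*49/121 + 14655) = 41947 - (2*49*(1/121) + 14655) = 41947 - (98/121 + 14655) = 41947 - 1*1773353/121 = 41947 - 1773353/121 = 3302234/121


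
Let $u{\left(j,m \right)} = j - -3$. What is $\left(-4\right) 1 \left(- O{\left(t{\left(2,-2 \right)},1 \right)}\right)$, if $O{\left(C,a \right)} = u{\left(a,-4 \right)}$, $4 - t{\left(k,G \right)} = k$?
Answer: $16$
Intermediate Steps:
$t{\left(k,G \right)} = 4 - k$
$u{\left(j,m \right)} = 3 + j$ ($u{\left(j,m \right)} = j + 3 = 3 + j$)
$O{\left(C,a \right)} = 3 + a$
$\left(-4\right) 1 \left(- O{\left(t{\left(2,-2 \right)},1 \right)}\right) = \left(-4\right) 1 \left(- (3 + 1)\right) = - 4 \left(\left(-1\right) 4\right) = \left(-4\right) \left(-4\right) = 16$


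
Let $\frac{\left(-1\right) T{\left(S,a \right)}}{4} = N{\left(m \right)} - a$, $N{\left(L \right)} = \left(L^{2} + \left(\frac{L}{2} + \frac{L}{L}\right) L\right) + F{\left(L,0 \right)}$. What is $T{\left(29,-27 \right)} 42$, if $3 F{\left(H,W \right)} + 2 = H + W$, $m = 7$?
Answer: $-18340$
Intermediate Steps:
$F{\left(H,W \right)} = - \frac{2}{3} + \frac{H}{3} + \frac{W}{3}$ ($F{\left(H,W \right)} = - \frac{2}{3} + \frac{H + W}{3} = - \frac{2}{3} + \left(\frac{H}{3} + \frac{W}{3}\right) = - \frac{2}{3} + \frac{H}{3} + \frac{W}{3}$)
$N{\left(L \right)} = - \frac{2}{3} + L^{2} + \frac{L}{3} + L \left(1 + \frac{L}{2}\right)$ ($N{\left(L \right)} = \left(L^{2} + \left(\frac{L}{2} + \frac{L}{L}\right) L\right) + \left(- \frac{2}{3} + \frac{L}{3} + \frac{1}{3} \cdot 0\right) = \left(L^{2} + \left(L \frac{1}{2} + 1\right) L\right) + \left(- \frac{2}{3} + \frac{L}{3} + 0\right) = \left(L^{2} + \left(\frac{L}{2} + 1\right) L\right) + \left(- \frac{2}{3} + \frac{L}{3}\right) = \left(L^{2} + \left(1 + \frac{L}{2}\right) L\right) + \left(- \frac{2}{3} + \frac{L}{3}\right) = \left(L^{2} + L \left(1 + \frac{L}{2}\right)\right) + \left(- \frac{2}{3} + \frac{L}{3}\right) = - \frac{2}{3} + L^{2} + \frac{L}{3} + L \left(1 + \frac{L}{2}\right)$)
$T{\left(S,a \right)} = - \frac{986}{3} + 4 a$ ($T{\left(S,a \right)} = - 4 \left(\left(- \frac{2}{3} + \frac{3 \cdot 7^{2}}{2} + \frac{4}{3} \cdot 7\right) - a\right) = - 4 \left(\left(- \frac{2}{3} + \frac{3}{2} \cdot 49 + \frac{28}{3}\right) - a\right) = - 4 \left(\left(- \frac{2}{3} + \frac{147}{2} + \frac{28}{3}\right) - a\right) = - 4 \left(\frac{493}{6} - a\right) = - \frac{986}{3} + 4 a$)
$T{\left(29,-27 \right)} 42 = \left(- \frac{986}{3} + 4 \left(-27\right)\right) 42 = \left(- \frac{986}{3} - 108\right) 42 = \left(- \frac{1310}{3}\right) 42 = -18340$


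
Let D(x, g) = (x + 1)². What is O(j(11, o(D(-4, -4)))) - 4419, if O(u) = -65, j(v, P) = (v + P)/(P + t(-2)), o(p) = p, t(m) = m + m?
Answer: -4484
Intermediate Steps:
D(x, g) = (1 + x)²
t(m) = 2*m
j(v, P) = (P + v)/(-4 + P) (j(v, P) = (v + P)/(P + 2*(-2)) = (P + v)/(P - 4) = (P + v)/(-4 + P))
O(j(11, o(D(-4, -4)))) - 4419 = -65 - 4419 = -4484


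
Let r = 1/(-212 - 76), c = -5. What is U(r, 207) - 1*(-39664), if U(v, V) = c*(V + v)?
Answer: 11125157/288 ≈ 38629.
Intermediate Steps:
r = -1/288 (r = 1/(-288) = -1/288 ≈ -0.0034722)
U(v, V) = -5*V - 5*v (U(v, V) = -5*(V + v) = -5*V - 5*v)
U(r, 207) - 1*(-39664) = (-5*207 - 5*(-1/288)) - 1*(-39664) = (-1035 + 5/288) + 39664 = -298075/288 + 39664 = 11125157/288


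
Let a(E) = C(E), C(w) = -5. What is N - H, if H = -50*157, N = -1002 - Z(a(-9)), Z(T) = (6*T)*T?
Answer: 6698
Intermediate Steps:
a(E) = -5
Z(T) = 6*T**2
N = -1152 (N = -1002 - 6*(-5)**2 = -1002 - 6*25 = -1002 - 1*150 = -1002 - 150 = -1152)
H = -7850
N - H = -1152 - 1*(-7850) = -1152 + 7850 = 6698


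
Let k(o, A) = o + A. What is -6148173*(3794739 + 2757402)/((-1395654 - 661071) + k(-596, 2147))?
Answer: 13427898796131/685058 ≈ 1.9601e+7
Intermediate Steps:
k(o, A) = A + o
-6148173*(3794739 + 2757402)/((-1395654 - 661071) + k(-596, 2147)) = -6148173*(3794739 + 2757402)/((-1395654 - 661071) + (2147 - 596)) = -6148173*6552141/(-2056725 + 1551) = -6148173/((-2055174*1/6552141)) = -6148173/(-685058/2184047) = -6148173*(-2184047/685058) = 13427898796131/685058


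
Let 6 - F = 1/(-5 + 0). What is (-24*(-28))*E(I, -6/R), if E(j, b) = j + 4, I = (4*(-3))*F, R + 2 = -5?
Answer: -236544/5 ≈ -47309.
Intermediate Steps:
R = -7 (R = -2 - 5 = -7)
F = 31/5 (F = 6 - 1/(-5 + 0) = 6 - 1/(-5) = 6 - 1*(-⅕) = 6 + ⅕ = 31/5 ≈ 6.2000)
I = -372/5 (I = (4*(-3))*(31/5) = -12*31/5 = -372/5 ≈ -74.400)
E(j, b) = 4 + j
(-24*(-28))*E(I, -6/R) = (-24*(-28))*(4 - 372/5) = 672*(-352/5) = -236544/5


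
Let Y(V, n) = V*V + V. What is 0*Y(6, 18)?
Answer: 0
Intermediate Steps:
Y(V, n) = V + V² (Y(V, n) = V² + V = V + V²)
0*Y(6, 18) = 0*(6*(1 + 6)) = 0*(6*7) = 0*42 = 0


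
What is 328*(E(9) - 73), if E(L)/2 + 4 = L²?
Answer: 26568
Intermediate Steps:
E(L) = -8 + 2*L²
328*(E(9) - 73) = 328*((-8 + 2*9²) - 73) = 328*((-8 + 2*81) - 73) = 328*((-8 + 162) - 73) = 328*(154 - 73) = 328*81 = 26568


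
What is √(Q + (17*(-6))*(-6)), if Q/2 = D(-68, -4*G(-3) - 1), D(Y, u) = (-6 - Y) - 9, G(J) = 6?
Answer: √718 ≈ 26.796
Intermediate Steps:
D(Y, u) = -15 - Y
Q = 106 (Q = 2*(-15 - 1*(-68)) = 2*(-15 + 68) = 2*53 = 106)
√(Q + (17*(-6))*(-6)) = √(106 + (17*(-6))*(-6)) = √(106 - 102*(-6)) = √(106 + 612) = √718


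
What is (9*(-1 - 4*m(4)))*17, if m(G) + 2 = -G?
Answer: 3519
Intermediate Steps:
m(G) = -2 - G
(9*(-1 - 4*m(4)))*17 = (9*(-1 - 4*(-2 - 1*4)))*17 = (9*(-1 - 4*(-2 - 4)))*17 = (9*(-1 - 4*(-6)))*17 = (9*(-1 + 24))*17 = (9*23)*17 = 207*17 = 3519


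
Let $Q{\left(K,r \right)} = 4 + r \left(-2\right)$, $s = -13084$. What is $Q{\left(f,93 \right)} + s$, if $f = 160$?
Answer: $-13266$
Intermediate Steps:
$Q{\left(K,r \right)} = 4 - 2 r$
$Q{\left(f,93 \right)} + s = \left(4 - 186\right) - 13084 = -182 - 13084 = -13266$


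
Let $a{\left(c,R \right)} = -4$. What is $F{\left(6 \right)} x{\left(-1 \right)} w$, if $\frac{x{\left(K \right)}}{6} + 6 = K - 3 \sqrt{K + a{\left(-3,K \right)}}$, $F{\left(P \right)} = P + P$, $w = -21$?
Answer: $10584 + 4536 i \sqrt{5} \approx 10584.0 + 10143.0 i$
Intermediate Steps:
$F{\left(P \right)} = 2 P$
$x{\left(K \right)} = -36 - 18 \sqrt{-4 + K} + 6 K$ ($x{\left(K \right)} = -36 + 6 \left(K - 3 \sqrt{K - 4}\right) = -36 + 6 \left(K - 3 \sqrt{-4 + K}\right) = -36 + \left(- 18 \sqrt{-4 + K} + 6 K\right) = -36 - 18 \sqrt{-4 + K} + 6 K$)
$F{\left(6 \right)} x{\left(-1 \right)} w = 2 \cdot 6 \left(-36 - 18 \sqrt{-4 - 1} + 6 \left(-1\right)\right) \left(-21\right) = 12 \left(-36 - 18 \sqrt{-5} - 6\right) \left(-21\right) = 12 \left(-36 - 18 i \sqrt{5} - 6\right) \left(-21\right) = 12 \left(-42 - 18 i \sqrt{5}\right) \left(-21\right) = \left(-504 - 216 i \sqrt{5}\right) \left(-21\right) = 10584 + 4536 i \sqrt{5}$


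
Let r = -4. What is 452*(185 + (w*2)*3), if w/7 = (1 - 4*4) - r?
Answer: -125204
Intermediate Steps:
w = -77 (w = 7*((1 - 4*4) - 1*(-4)) = 7*((1 - 16) + 4) = 7*(-15 + 4) = 7*(-11) = -77)
452*(185 + (w*2)*3) = 452*(185 - 77*2*3) = 452*(185 - 154*3) = 452*(185 - 462) = 452*(-277) = -125204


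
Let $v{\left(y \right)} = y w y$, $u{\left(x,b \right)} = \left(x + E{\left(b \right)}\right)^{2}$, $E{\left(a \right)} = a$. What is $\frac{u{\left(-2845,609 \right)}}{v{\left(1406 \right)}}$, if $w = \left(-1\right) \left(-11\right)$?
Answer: $\frac{1249924}{5436299} \approx 0.22992$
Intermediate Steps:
$u{\left(x,b \right)} = \left(b + x\right)^{2}$ ($u{\left(x,b \right)} = \left(x + b\right)^{2} = \left(b + x\right)^{2}$)
$w = 11$
$v{\left(y \right)} = 11 y^{2}$ ($v{\left(y \right)} = y 11 y = 11 y y = 11 y^{2}$)
$\frac{u{\left(-2845,609 \right)}}{v{\left(1406 \right)}} = \frac{\left(609 - 2845\right)^{2}}{11 \cdot 1406^{2}} = \frac{\left(-2236\right)^{2}}{11 \cdot 1976836} = \frac{4999696}{21745196} = 4999696 \cdot \frac{1}{21745196} = \frac{1249924}{5436299}$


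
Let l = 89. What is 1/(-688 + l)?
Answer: -1/599 ≈ -0.0016694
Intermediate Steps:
1/(-688 + l) = 1/(-688 + 89) = 1/(-599) = -1/599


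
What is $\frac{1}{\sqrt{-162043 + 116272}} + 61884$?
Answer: $61884 - \frac{i \sqrt{45771}}{45771} \approx 61884.0 - 0.0046742 i$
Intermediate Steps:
$\frac{1}{\sqrt{-162043 + 116272}} + 61884 = \frac{1}{\sqrt{-45771}} + 61884 = \frac{1}{i \sqrt{45771}} + 61884 = - \frac{i \sqrt{45771}}{45771} + 61884 = 61884 - \frac{i \sqrt{45771}}{45771}$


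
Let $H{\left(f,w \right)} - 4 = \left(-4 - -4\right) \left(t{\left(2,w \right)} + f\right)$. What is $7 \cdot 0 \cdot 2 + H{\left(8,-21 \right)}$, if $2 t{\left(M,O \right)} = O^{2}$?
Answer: $4$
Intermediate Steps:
$t{\left(M,O \right)} = \frac{O^{2}}{2}$
$H{\left(f,w \right)} = 4$ ($H{\left(f,w \right)} = 4 + \left(-4 - -4\right) \left(\frac{w^{2}}{2} + f\right) = 4 + \left(-4 + 4\right) \left(f + \frac{w^{2}}{2}\right) = 4 + 0 \left(f + \frac{w^{2}}{2}\right) = 4 + 0 = 4$)
$7 \cdot 0 \cdot 2 + H{\left(8,-21 \right)} = 7 \cdot 0 \cdot 2 + 4 = 0 \cdot 2 + 4 = 0 + 4 = 4$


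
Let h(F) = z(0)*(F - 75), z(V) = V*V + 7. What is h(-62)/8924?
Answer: -959/8924 ≈ -0.10746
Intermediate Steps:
z(V) = 7 + V² (z(V) = V² + 7 = 7 + V²)
h(F) = -525 + 7*F (h(F) = (7 + 0²)*(F - 75) = (7 + 0)*(-75 + F) = 7*(-75 + F) = -525 + 7*F)
h(-62)/8924 = (-525 + 7*(-62))/8924 = (-525 - 434)*(1/8924) = -959*1/8924 = -959/8924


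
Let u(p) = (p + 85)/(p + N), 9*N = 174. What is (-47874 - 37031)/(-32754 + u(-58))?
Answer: 1969796/759909 ≈ 2.5921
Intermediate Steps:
N = 58/3 (N = (⅑)*174 = 58/3 ≈ 19.333)
u(p) = (85 + p)/(58/3 + p) (u(p) = (p + 85)/(p + 58/3) = (85 + p)/(58/3 + p))
(-47874 - 37031)/(-32754 + u(-58)) = (-47874 - 37031)/(-32754 + 3*(85 - 58)/(58 + 3*(-58))) = -84905/(-32754 + 3*27/(58 - 174)) = -84905/(-32754 + 3*27/(-116)) = -84905/(-32754 + 3*(-1/116)*27) = -84905/(-32754 - 81/116) = -84905/(-3799545/116) = -84905*(-116/3799545) = 1969796/759909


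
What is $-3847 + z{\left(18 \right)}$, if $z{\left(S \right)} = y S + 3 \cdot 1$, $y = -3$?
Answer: $-3898$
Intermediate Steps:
$z{\left(S \right)} = 3 - 3 S$ ($z{\left(S \right)} = - 3 S + 3 \cdot 1 = - 3 S + 3 = 3 - 3 S$)
$-3847 + z{\left(18 \right)} = -3847 + \left(3 - 54\right) = -3847 - 51 = -3898$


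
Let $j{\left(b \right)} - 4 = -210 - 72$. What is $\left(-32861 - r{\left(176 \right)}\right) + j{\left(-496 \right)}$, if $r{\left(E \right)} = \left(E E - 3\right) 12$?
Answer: $-404815$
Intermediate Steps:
$j{\left(b \right)} = -278$ ($j{\left(b \right)} = 4 - 282 = -278$)
$r{\left(E \right)} = -36 + 12 E^{2}$ ($r{\left(E \right)} = \left(E^{2} - 3\right) 12 = \left(-3 + E^{2}\right) 12 = -36 + 12 E^{2}$)
$\left(-32861 - r{\left(176 \right)}\right) + j{\left(-496 \right)} = \left(-32861 - \left(-36 + 12 \cdot 176^{2}\right)\right) - 278 = \left(-32861 - \left(-36 + 12 \cdot 30976\right)\right) - 278 = \left(-32861 - \left(-36 + 371712\right)\right) - 278 = \left(-32861 - 371676\right) - 278 = -404537 - 278 = -404815$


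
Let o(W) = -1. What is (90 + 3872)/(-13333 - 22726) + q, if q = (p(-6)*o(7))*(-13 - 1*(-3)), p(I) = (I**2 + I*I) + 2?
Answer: 26679698/36059 ≈ 739.89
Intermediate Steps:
p(I) = 2 + 2*I**2 (p(I) = (I**2 + I**2) + 2 = 2*I**2 + 2 = 2 + 2*I**2)
q = 740 (q = ((2 + 2*(-6)**2)*(-1))*(-13 - 1*(-3)) = ((2 + 2*36)*(-1))*(-13 + 3) = ((2 + 72)*(-1))*(-10) = (74*(-1))*(-10) = -74*(-10) = 740)
(90 + 3872)/(-13333 - 22726) + q = (90 + 3872)/(-13333 - 22726) + 740 = 3962/(-36059) + 740 = 3962*(-1/36059) + 740 = -3962/36059 + 740 = 26679698/36059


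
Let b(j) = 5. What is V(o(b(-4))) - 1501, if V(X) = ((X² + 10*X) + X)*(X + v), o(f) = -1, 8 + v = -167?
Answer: 259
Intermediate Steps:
v = -175 (v = -8 - 167 = -175)
V(X) = (-175 + X)*(X² + 11*X) (V(X) = ((X² + 10*X) + X)*(X - 175) = (X² + 11*X)*(-175 + X) = (-175 + X)*(X² + 11*X))
V(o(b(-4))) - 1501 = -(-1925 + (-1)² - 164*(-1)) - 1501 = -(-1925 + 1 + 164) - 1501 = -1*(-1760) - 1501 = 1760 - 1501 = 259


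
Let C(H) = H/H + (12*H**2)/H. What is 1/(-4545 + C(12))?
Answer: -1/4400 ≈ -0.00022727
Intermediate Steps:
C(H) = 1 + 12*H
1/(-4545 + C(12)) = 1/(-4545 + (1 + 12*12)) = 1/(-4545 + (1 + 144)) = 1/(-4545 + 145) = 1/(-4400) = -1/4400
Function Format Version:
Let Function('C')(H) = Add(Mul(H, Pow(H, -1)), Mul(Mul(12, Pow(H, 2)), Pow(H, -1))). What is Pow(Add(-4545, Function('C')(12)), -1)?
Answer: Rational(-1, 4400) ≈ -0.00022727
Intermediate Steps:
Function('C')(H) = Add(1, Mul(12, H))
Pow(Add(-4545, Function('C')(12)), -1) = Pow(Add(-4545, Add(1, Mul(12, 12))), -1) = Pow(Add(-4545, Add(1, 144)), -1) = Pow(Add(-4545, 145), -1) = Pow(-4400, -1) = Rational(-1, 4400)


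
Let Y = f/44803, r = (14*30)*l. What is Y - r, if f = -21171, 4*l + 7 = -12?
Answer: 89360814/44803 ≈ 1994.5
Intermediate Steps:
l = -19/4 (l = -7/4 + (¼)*(-12) = -7/4 - 3 = -19/4 ≈ -4.7500)
r = -1995 (r = (14*30)*(-19/4) = 420*(-19/4) = -1995)
Y = -21171/44803 ≈ -0.47254
Y - r = -21171/44803 - 1*(-1995) = -21171/44803 + 1995 = 89360814/44803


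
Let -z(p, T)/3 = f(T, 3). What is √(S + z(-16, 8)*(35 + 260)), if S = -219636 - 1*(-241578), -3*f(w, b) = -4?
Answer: √20762 ≈ 144.09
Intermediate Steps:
f(w, b) = 4/3 (f(w, b) = -⅓*(-4) = 4/3)
z(p, T) = -4 (z(p, T) = -3*4/3 = -4)
S = 21942 (S = -219636 + 241578 = 21942)
√(S + z(-16, 8)*(35 + 260)) = √(21942 - 4*(35 + 260)) = √(21942 - 4*295) = √(21942 - 1180) = √20762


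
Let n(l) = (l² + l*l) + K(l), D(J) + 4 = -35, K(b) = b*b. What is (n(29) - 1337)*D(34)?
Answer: -46254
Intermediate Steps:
K(b) = b²
D(J) = -39 (D(J) = -4 - 35 = -39)
n(l) = 3*l² (n(l) = (l² + l*l) + l² = (l² + l²) + l² = 2*l² + l² = 3*l²)
(n(29) - 1337)*D(34) = (3*29² - 1337)*(-39) = (3*841 - 1337)*(-39) = (2523 - 1337)*(-39) = 1186*(-39) = -46254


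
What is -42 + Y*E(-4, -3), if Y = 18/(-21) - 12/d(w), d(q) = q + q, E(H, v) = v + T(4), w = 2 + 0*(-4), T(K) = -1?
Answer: -186/7 ≈ -26.571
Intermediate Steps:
w = 2 (w = 2 + 0 = 2)
E(H, v) = -1 + v (E(H, v) = v - 1 = -1 + v)
d(q) = 2*q
Y = -27/7 (Y = 18/(-21) - 12/(2*2) = 18*(-1/21) - 12/4 = -6/7 - 12*¼ = -6/7 - 3 = -27/7 ≈ -3.8571)
-42 + Y*E(-4, -3) = -42 - 27*(-1 - 3)/7 = -42 - 27/7*(-4) = -42 + 108/7 = -186/7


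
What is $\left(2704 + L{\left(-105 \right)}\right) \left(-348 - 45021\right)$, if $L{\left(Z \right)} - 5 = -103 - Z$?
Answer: $-122995359$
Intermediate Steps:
$L{\left(Z \right)} = -98 - Z$ ($L{\left(Z \right)} = 5 - \left(103 + Z\right) = -98 - Z$)
$\left(2704 + L{\left(-105 \right)}\right) \left(-348 - 45021\right) = \left(2704 - -7\right) \left(-348 - 45021\right) = \left(2704 + \left(-98 + 105\right)\right) \left(-45369\right) = \left(2704 + 7\right) \left(-45369\right) = 2711 \left(-45369\right) = -122995359$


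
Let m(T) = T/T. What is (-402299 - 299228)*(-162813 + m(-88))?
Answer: 114217013924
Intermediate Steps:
m(T) = 1
(-402299 - 299228)*(-162813 + m(-88)) = (-402299 - 299228)*(-162813 + 1) = -701527*(-162812) = 114217013924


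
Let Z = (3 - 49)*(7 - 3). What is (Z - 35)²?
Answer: 47961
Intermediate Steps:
Z = -184 (Z = -46*4 = -184)
(Z - 35)² = (-184 - 35)² = (-219)² = 47961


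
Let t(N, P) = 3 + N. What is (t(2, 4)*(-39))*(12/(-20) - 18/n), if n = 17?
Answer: 5499/17 ≈ 323.47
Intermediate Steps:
(t(2, 4)*(-39))*(12/(-20) - 18/n) = ((3 + 2)*(-39))*(12/(-20) - 18/17) = (5*(-39))*(12*(-1/20) - 18*1/17) = -195*(-⅗ - 18/17) = -195*(-141/85) = 5499/17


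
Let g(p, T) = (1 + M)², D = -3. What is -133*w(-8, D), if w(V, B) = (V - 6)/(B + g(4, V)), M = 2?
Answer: 931/3 ≈ 310.33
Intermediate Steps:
g(p, T) = 9 (g(p, T) = (1 + 2)² = 3² = 9)
w(V, B) = (-6 + V)/(9 + B) (w(V, B) = (V - 6)/(B + 9) = (-6 + V)/(9 + B))
-133*w(-8, D) = -133*(-6 - 8)/(9 - 3) = -133*(-14)/6 = -133*(-7/3) = 931/3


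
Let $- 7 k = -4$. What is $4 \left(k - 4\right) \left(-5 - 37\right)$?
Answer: $576$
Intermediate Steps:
$k = \frac{4}{7}$ ($k = \left(- \frac{1}{7}\right) \left(-4\right) = \frac{4}{7} \approx 0.57143$)
$4 \left(k - 4\right) \left(-5 - 37\right) = 4 \left(\frac{4}{7} - 4\right) \left(-5 - 37\right) = 4 \left(- \frac{24}{7}\right) \left(-42\right) = \left(- \frac{96}{7}\right) \left(-42\right) = 576$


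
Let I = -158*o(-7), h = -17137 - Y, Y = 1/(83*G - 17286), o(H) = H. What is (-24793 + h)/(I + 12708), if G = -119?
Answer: -1138944589/375229682 ≈ -3.0353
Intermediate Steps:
Y = -1/27163 (Y = 1/(83*(-119) - 17286) = 1/(-9877 - 17286) = 1/(-27163) = -1/27163 ≈ -3.6815e-5)
h = -465492330/27163 (h = -17137 - 1*(-1/27163) = -17137 + 1/27163 = -465492330/27163 ≈ -17137.)
I = 1106 (I = -158*(-7) = 1106)
(-24793 + h)/(I + 12708) = (-24793 - 465492330/27163)/(1106 + 12708) = -1138944589/27163/13814 = -1138944589/27163*1/13814 = -1138944589/375229682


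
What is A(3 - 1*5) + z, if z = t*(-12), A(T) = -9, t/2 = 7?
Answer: -177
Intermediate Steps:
t = 14 (t = 2*7 = 14)
z = -168 (z = 14*(-12) = -168)
A(3 - 1*5) + z = -9 - 168 = -177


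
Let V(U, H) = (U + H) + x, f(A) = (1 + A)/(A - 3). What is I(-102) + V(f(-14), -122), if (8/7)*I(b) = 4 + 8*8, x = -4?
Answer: -2235/34 ≈ -65.735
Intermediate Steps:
f(A) = (1 + A)/(-3 + A)
V(U, H) = -4 + H + U (V(U, H) = (U + H) - 4 = (H + U) - 4 = -4 + H + U)
I(b) = 119/2 (I(b) = 7*(4 + 8*8)/8 = 7*(4 + 64)/8 = (7/8)*68 = 119/2)
I(-102) + V(f(-14), -122) = 119/2 + (-4 - 122 + (1 - 14)/(-3 - 14)) = 119/2 + (-4 - 122 - 13/(-17)) = 119/2 + (-4 - 122 - 1/17*(-13)) = 119/2 + (-4 - 122 + 13/17) = 119/2 - 2129/17 = -2235/34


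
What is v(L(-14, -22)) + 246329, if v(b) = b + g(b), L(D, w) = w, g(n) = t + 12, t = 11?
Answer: 246330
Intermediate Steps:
g(n) = 23 (g(n) = 11 + 12 = 23)
v(b) = 23 + b (v(b) = b + 23 = 23 + b)
v(L(-14, -22)) + 246329 = (23 - 22) + 246329 = 1 + 246329 = 246330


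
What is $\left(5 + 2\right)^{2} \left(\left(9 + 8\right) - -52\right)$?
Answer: $3381$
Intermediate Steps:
$\left(5 + 2\right)^{2} \left(\left(9 + 8\right) - -52\right) = 7^{2} \left(17 + 52\right) = 49 \cdot 69 = 3381$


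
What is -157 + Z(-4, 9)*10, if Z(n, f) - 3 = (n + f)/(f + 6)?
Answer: -371/3 ≈ -123.67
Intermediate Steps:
Z(n, f) = 3 + (f + n)/(6 + f) (Z(n, f) = 3 + (n + f)/(f + 6) = 3 + (f + n)/(6 + f))
-157 + Z(-4, 9)*10 = -157 + ((18 - 4 + 4*9)/(6 + 9))*10 = -157 + ((18 - 4 + 36)/15)*10 = -157 + ((1/15)*50)*10 = -157 + (10/3)*10 = -157 + 100/3 = -371/3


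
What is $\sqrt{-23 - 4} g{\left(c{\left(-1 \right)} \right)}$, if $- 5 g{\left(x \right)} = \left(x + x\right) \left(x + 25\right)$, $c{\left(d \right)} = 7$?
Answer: $- \frac{1344 i \sqrt{3}}{5} \approx - 465.58 i$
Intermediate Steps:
$g{\left(x \right)} = - \frac{2 x \left(25 + x\right)}{5}$ ($g{\left(x \right)} = - \frac{\left(x + x\right) \left(x + 25\right)}{5} = - \frac{2 x \left(25 + x\right)}{5}$)
$\sqrt{-23 - 4} g{\left(c{\left(-1 \right)} \right)} = \sqrt{-23 - 4} \left(\left(- \frac{2}{5}\right) 7 \left(25 + 7\right)\right) = \sqrt{-27} \left(\left(- \frac{2}{5}\right) 7 \cdot 32\right) = 3 i \sqrt{3} \left(- \frac{448}{5}\right) = - \frac{1344 i \sqrt{3}}{5}$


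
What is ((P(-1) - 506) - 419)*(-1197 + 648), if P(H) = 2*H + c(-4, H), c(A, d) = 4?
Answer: 506727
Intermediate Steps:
P(H) = 4 + 2*H (P(H) = 2*H + 4 = 4 + 2*H)
((P(-1) - 506) - 419)*(-1197 + 648) = (((4 + 2*(-1)) - 506) - 419)*(-1197 + 648) = (((4 - 2) - 506) - 419)*(-549) = ((2 - 506) - 419)*(-549) = (-504 - 419)*(-549) = -923*(-549) = 506727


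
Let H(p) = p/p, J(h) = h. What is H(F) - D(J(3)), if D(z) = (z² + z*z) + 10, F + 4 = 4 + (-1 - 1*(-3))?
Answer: -27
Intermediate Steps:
F = 2 (F = -4 + (4 + (-1 - 1*(-3))) = -4 + (4 + (-1 + 3)) = -4 + (4 + 2) = -4 + 6 = 2)
H(p) = 1
D(z) = 10 + 2*z² (D(z) = (z² + z²) + 10 = 2*z² + 10 = 10 + 2*z²)
H(F) - D(J(3)) = 1 - (10 + 2*3²) = 1 - (10 + 2*9) = 1 - (10 + 18) = 1 - 1*28 = 1 - 28 = -27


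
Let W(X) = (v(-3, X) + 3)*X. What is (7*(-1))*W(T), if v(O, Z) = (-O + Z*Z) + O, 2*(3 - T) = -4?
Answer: -980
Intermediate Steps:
T = 5 (T = 3 - 1/2*(-4) = 3 + 2 = 5)
v(O, Z) = Z**2 (v(O, Z) = (-O + Z**2) + O = (Z**2 - O) + O = Z**2)
W(X) = X*(3 + X**2) (W(X) = (X**2 + 3)*X = (3 + X**2)*X = X*(3 + X**2))
(7*(-1))*W(T) = (7*(-1))*(5*(3 + 5**2)) = -35*(3 + 25) = -35*28 = -7*140 = -980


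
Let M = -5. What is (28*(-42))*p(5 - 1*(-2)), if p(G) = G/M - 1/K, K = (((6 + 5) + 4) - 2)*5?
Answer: 108192/65 ≈ 1664.5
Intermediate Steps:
K = 65 (K = ((11 + 4) - 2)*5 = (15 - 2)*5 = 13*5 = 65)
p(G) = -1/65 - G/5 (p(G) = G/(-5) - 1/65 = G*(-1/5) - 1*1/65 = -G/5 - 1/65 = -1/65 - G/5)
(28*(-42))*p(5 - 1*(-2)) = (28*(-42))*(-1/65 - (5 - 1*(-2))/5) = -1176*(-1/65 - (5 + 2)/5) = -1176*(-1/65 - 1/5*7) = -1176*(-1/65 - 7/5) = -1176*(-92/65) = 108192/65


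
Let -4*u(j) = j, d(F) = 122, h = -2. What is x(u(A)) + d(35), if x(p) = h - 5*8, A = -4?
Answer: 80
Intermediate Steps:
u(j) = -j/4
x(p) = -42 (x(p) = -2 - 5*8 = -2 - 40 = -42)
x(u(A)) + d(35) = -42 + 122 = 80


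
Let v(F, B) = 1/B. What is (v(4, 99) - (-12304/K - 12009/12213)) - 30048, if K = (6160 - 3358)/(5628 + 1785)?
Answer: 157132935320/62738181 ≈ 2504.6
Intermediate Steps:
K = 934/2471 (K = 2802/7413 = 2802*(1/7413) = 934/2471 ≈ 0.37798)
(v(4, 99) - (-12304/K - 12009/12213)) - 30048 = (1/99 - (-12304/934/2471 - 12009/12213)) - 30048 = (1/99 - (-12304*2471/934 - 12009*1/12213)) - 30048 = (1/99 - (-15201592/467 - 4003/4071)) - 30048 = (1/99 - 1*(-61887550433/1901157)) - 30048 = (1/99 + 61887550433/1901157) - 30048 = 2042289798008/62738181 - 30048 = 157132935320/62738181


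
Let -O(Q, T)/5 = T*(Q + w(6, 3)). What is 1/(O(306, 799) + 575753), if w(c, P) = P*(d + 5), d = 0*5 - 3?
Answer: -1/670687 ≈ -1.4910e-6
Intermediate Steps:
d = -3 (d = 0 - 3 = -3)
w(c, P) = 2*P (w(c, P) = P*(-3 + 5) = P*2 = 2*P)
O(Q, T) = -5*T*(6 + Q) (O(Q, T) = -5*T*(Q + 2*3) = -5*T*(Q + 6) = -5*T*(6 + Q))
1/(O(306, 799) + 575753) = 1/(-5*799*(6 + 306) + 575753) = 1/(-5*799*312 + 575753) = 1/(-1246440 + 575753) = 1/(-670687) = -1/670687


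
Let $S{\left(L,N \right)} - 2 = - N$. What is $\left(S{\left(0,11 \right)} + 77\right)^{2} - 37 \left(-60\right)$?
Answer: $6844$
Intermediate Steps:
$S{\left(L,N \right)} = 2 - N$
$\left(S{\left(0,11 \right)} + 77\right)^{2} - 37 \left(-60\right) = \left(\left(2 - 11\right) + 77\right)^{2} - 37 \left(-60\right) = \left(\left(2 - 11\right) + 77\right)^{2} - -2220 = \left(-9 + 77\right)^{2} + 2220 = 68^{2} + 2220 = 4624 + 2220 = 6844$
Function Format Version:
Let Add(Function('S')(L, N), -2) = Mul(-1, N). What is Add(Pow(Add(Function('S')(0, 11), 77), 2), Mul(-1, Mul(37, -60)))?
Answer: 6844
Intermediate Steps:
Function('S')(L, N) = Add(2, Mul(-1, N))
Add(Pow(Add(Function('S')(0, 11), 77), 2), Mul(-1, Mul(37, -60))) = Add(Pow(Add(Add(2, Mul(-1, 11)), 77), 2), Mul(-1, Mul(37, -60))) = Add(Pow(Add(Add(2, -11), 77), 2), Mul(-1, -2220)) = Add(Pow(Add(-9, 77), 2), 2220) = Add(Pow(68, 2), 2220) = Add(4624, 2220) = 6844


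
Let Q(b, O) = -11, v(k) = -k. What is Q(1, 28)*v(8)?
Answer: 88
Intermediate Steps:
Q(1, 28)*v(8) = -(-11)*8 = -11*(-8) = 88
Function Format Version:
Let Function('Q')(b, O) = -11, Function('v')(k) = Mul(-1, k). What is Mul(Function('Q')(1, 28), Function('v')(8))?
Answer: 88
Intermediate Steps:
Mul(Function('Q')(1, 28), Function('v')(8)) = Mul(-11, Mul(-1, 8)) = Mul(-11, -8) = 88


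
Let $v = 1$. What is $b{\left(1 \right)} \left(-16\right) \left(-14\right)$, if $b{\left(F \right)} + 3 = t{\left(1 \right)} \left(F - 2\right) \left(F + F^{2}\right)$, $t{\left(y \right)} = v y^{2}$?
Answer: $-1120$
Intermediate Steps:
$t{\left(y \right)} = y^{2}$ ($t{\left(y \right)} = 1 y^{2} = y^{2}$)
$b{\left(F \right)} = -3 + \left(-2 + F\right) \left(F + F^{2}\right)$ ($b{\left(F \right)} = -3 + 1^{2} \left(F - 2\right) \left(F + F^{2}\right) = -3 + 1 \left(-2 + F\right) \left(F + F^{2}\right) = -3 + \left(-2 + F\right) \left(F + F^{2}\right)$)
$b{\left(1 \right)} \left(-16\right) \left(-14\right) = \left(-3 + 1^{3} - 1^{2} - 2\right) \left(-16\right) \left(-14\right) = \left(-3 + 1 - 1 - 2\right) \left(-16\right) \left(-14\right) = \left(-5\right) \left(-16\right) \left(-14\right) = 80 \left(-14\right) = -1120$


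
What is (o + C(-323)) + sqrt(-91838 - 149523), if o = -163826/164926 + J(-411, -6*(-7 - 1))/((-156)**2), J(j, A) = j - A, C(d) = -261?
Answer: -58423465837/222979952 + I*sqrt(241361) ≈ -262.01 + 491.29*I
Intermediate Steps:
o = -225698365/222979952 (o = -163826/164926 + (-411 - (-6)*(-7 - 1))/((-156)**2) = -163826*1/164926 + (-411 - (-6)*(-8))/24336 = -81913/82463 + (-411 - 1*48)*(1/24336) = -81913/82463 + (-411 - 48)*(1/24336) = -81913/82463 - 459*1/24336 = -81913/82463 - 51/2704 = -225698365/222979952 ≈ -1.0122)
(o + C(-323)) + sqrt(-91838 - 149523) = (-225698365/222979952 - 261) + sqrt(-91838 - 149523) = -58423465837/222979952 + sqrt(-241361) = -58423465837/222979952 + I*sqrt(241361)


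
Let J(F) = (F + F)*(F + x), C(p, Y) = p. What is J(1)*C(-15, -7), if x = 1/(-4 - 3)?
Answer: -180/7 ≈ -25.714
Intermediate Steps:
x = -1/7 (x = 1/(-7) = -1/7 ≈ -0.14286)
J(F) = 2*F*(-1/7 + F) (J(F) = (F + F)*(F - 1/7) = (2*F)*(-1/7 + F) = 2*F*(-1/7 + F))
J(1)*C(-15, -7) = ((2/7)*1*(-1 + 7*1))*(-15) = ((2/7)*1*(-1 + 7))*(-15) = ((2/7)*1*6)*(-15) = (12/7)*(-15) = -180/7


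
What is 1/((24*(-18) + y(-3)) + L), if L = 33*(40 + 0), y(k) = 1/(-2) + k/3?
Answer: 2/1773 ≈ 0.0011280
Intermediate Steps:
y(k) = -½ + k/3 (y(k) = 1*(-½) + k*(⅓) = -½ + k/3)
L = 1320 (L = 33*40 = 1320)
1/((24*(-18) + y(-3)) + L) = 1/((24*(-18) + (-½ + (⅓)*(-3))) + 1320) = 1/((-432 + (-½ - 1)) + 1320) = 1/((-432 - 3/2) + 1320) = 1/(-867/2 + 1320) = 1/(1773/2) = 2/1773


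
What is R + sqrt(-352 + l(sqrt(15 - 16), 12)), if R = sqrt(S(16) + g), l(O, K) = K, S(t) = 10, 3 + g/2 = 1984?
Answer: 2*sqrt(993) + 2*I*sqrt(85) ≈ 63.024 + 18.439*I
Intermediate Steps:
g = 3962 (g = -6 + 2*1984 = -6 + 3968 = 3962)
R = 2*sqrt(993) (R = sqrt(10 + 3962) = sqrt(3972) = 2*sqrt(993) ≈ 63.024)
R + sqrt(-352 + l(sqrt(15 - 16), 12)) = 2*sqrt(993) + sqrt(-352 + 12) = 2*sqrt(993) + sqrt(-340) = 2*sqrt(993) + 2*I*sqrt(85)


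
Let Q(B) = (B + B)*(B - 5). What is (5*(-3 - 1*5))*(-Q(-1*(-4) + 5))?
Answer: 2880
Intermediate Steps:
Q(B) = 2*B*(-5 + B) (Q(B) = (2*B)*(-5 + B) = 2*B*(-5 + B))
(5*(-3 - 1*5))*(-Q(-1*(-4) + 5)) = (5*(-3 - 1*5))*(-2*(-1*(-4) + 5)*(-5 + (-1*(-4) + 5))) = (5*(-3 - 5))*(-2*(4 + 5)*(-5 + (4 + 5))) = (5*(-8))*(-2*9*(-5 + 9)) = -(-40)*2*9*4 = -(-40)*72 = -40*(-72) = 2880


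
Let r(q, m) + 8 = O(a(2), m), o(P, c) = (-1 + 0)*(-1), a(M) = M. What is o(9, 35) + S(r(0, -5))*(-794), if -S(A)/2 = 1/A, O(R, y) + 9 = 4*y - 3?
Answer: -387/10 ≈ -38.700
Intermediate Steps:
o(P, c) = 1 (o(P, c) = -1*(-1) = 1)
O(R, y) = -12 + 4*y (O(R, y) = -9 + (4*y - 3) = -9 + (-3 + 4*y) = -12 + 4*y)
r(q, m) = -20 + 4*m (r(q, m) = -8 + (-12 + 4*m) = -20 + 4*m)
S(A) = -2/A
o(9, 35) + S(r(0, -5))*(-794) = 1 - 2/(-20 + 4*(-5))*(-794) = 1 - 2/(-20 - 20)*(-794) = 1 - 2/(-40)*(-794) = 1 - 2*(-1/40)*(-794) = 1 + (1/20)*(-794) = 1 - 397/10 = -387/10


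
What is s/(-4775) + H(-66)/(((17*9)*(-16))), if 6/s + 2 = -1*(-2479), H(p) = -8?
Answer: 11825839/3619268550 ≈ 0.0032675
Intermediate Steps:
s = 6/2477 (s = 6/(-2 - 1*(-2479)) = 6/(-2 + 2479) = 6/2477 ≈ 0.0024223)
s/(-4775) + H(-66)/(((17*9)*(-16))) = (6/2477)/(-4775) - 8/((17*9)*(-16)) = (6/2477)*(-1/4775) - 8/(153*(-16)) = -6/11827675 - 8/(-2448) = -6/11827675 - 8*(-1/2448) = -6/11827675 + 1/306 = 11825839/3619268550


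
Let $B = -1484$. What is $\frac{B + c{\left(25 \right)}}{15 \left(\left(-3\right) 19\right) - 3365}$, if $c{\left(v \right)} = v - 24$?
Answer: $\frac{1483}{4220} \approx 0.35142$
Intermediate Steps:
$c{\left(v \right)} = -24 + v$
$\frac{B + c{\left(25 \right)}}{15 \left(\left(-3\right) 19\right) - 3365} = \frac{-1484 + \left(-24 + 25\right)}{15 \left(\left(-3\right) 19\right) - 3365} = \frac{-1484 + 1}{15 \left(-57\right) - 3365} = - \frac{1483}{-855 - 3365} = - \frac{1483}{-4220} = \left(-1483\right) \left(- \frac{1}{4220}\right) = \frac{1483}{4220}$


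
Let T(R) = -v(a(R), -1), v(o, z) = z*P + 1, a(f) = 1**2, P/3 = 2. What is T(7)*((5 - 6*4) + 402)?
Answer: 1915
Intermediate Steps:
P = 6 (P = 3*2 = 6)
a(f) = 1
v(o, z) = 1 + 6*z (v(o, z) = z*6 + 1 = 6*z + 1 = 1 + 6*z)
T(R) = 5 (T(R) = -(1 + 6*(-1)) = -(1 - 6) = -1*(-5) = 5)
T(7)*((5 - 6*4) + 402) = 5*((5 - 6*4) + 402) = 5*((5 - 24) + 402) = 5*(-19 + 402) = 5*383 = 1915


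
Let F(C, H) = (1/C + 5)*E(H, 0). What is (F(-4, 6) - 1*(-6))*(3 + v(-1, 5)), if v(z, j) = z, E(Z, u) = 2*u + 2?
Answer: 31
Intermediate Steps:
E(Z, u) = 2 + 2*u
F(C, H) = 10 + 2/C (F(C, H) = (1/C + 5)*(2 + 2*0) = (5 + 1/C)*(2 + 0) = (5 + 1/C)*2 = 10 + 2/C)
(F(-4, 6) - 1*(-6))*(3 + v(-1, 5)) = ((10 + 2/(-4)) - 1*(-6))*(3 - 1) = ((10 + 2*(-¼)) + 6)*2 = ((10 - ½) + 6)*2 = (19/2 + 6)*2 = (31/2)*2 = 31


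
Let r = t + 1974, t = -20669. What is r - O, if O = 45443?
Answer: -64138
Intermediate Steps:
r = -18695 (r = -20669 + 1974 = -18695)
r - O = -18695 - 1*45443 = -18695 - 45443 = -64138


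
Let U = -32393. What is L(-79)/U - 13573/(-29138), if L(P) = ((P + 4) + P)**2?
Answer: -251366619/943867234 ≈ -0.26632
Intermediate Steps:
L(P) = (4 + 2*P)**2 (L(P) = ((4 + P) + P)**2 = (4 + 2*P)**2)
L(-79)/U - 13573/(-29138) = (4*(2 - 79)**2)/(-32393) - 13573/(-29138) = (4*(-77)**2)*(-1/32393) - 13573*(-1/29138) = (4*5929)*(-1/32393) + 13573/29138 = 23716*(-1/32393) + 13573/29138 = -23716/32393 + 13573/29138 = -251366619/943867234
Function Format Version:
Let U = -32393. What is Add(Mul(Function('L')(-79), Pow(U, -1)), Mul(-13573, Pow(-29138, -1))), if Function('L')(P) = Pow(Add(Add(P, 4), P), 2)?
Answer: Rational(-251366619, 943867234) ≈ -0.26632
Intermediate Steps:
Function('L')(P) = Pow(Add(4, Mul(2, P)), 2) (Function('L')(P) = Pow(Add(Add(4, P), P), 2) = Pow(Add(4, Mul(2, P)), 2))
Add(Mul(Function('L')(-79), Pow(U, -1)), Mul(-13573, Pow(-29138, -1))) = Add(Mul(Mul(4, Pow(Add(2, -79), 2)), Pow(-32393, -1)), Mul(-13573, Pow(-29138, -1))) = Add(Mul(Mul(4, Pow(-77, 2)), Rational(-1, 32393)), Mul(-13573, Rational(-1, 29138))) = Add(Mul(Mul(4, 5929), Rational(-1, 32393)), Rational(13573, 29138)) = Add(Mul(23716, Rational(-1, 32393)), Rational(13573, 29138)) = Add(Rational(-23716, 32393), Rational(13573, 29138)) = Rational(-251366619, 943867234)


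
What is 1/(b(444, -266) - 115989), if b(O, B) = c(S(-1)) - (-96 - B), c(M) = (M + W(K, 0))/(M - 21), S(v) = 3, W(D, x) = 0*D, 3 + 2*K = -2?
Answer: -6/696955 ≈ -8.6089e-6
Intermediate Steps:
K = -5/2 (K = -3/2 + (½)*(-2) = -3/2 - 1 = -5/2 ≈ -2.5000)
W(D, x) = 0
c(M) = M/(-21 + M) (c(M) = (M + 0)/(M - 21) = M/(-21 + M))
b(O, B) = 575/6 + B (b(O, B) = 3/(-21 + 3) - (-96 - B) = 3/(-18) + (96 + B) = 3*(-1/18) + (96 + B) = -⅙ + (96 + B) = 575/6 + B)
1/(b(444, -266) - 115989) = 1/((575/6 - 266) - 115989) = 1/(-1021/6 - 115989) = 1/(-696955/6) = -6/696955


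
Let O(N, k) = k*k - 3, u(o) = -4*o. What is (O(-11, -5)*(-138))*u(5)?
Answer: 60720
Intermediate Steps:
O(N, k) = -3 + k**2 (O(N, k) = k**2 - 3 = -3 + k**2)
(O(-11, -5)*(-138))*u(5) = ((-3 + (-5)**2)*(-138))*(-4*5) = ((-3 + 25)*(-138))*(-20) = (22*(-138))*(-20) = -3036*(-20) = 60720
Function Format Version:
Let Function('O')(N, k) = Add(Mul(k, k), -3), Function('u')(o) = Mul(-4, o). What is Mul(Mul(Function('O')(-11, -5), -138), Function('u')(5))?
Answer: 60720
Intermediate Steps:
Function('O')(N, k) = Add(-3, Pow(k, 2)) (Function('O')(N, k) = Add(Pow(k, 2), -3) = Add(-3, Pow(k, 2)))
Mul(Mul(Function('O')(-11, -5), -138), Function('u')(5)) = Mul(Mul(Add(-3, Pow(-5, 2)), -138), Mul(-4, 5)) = Mul(Mul(Add(-3, 25), -138), -20) = Mul(Mul(22, -138), -20) = Mul(-3036, -20) = 60720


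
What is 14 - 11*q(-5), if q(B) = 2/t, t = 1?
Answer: -8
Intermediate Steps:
q(B) = 2 (q(B) = 2/1 = 2*1 = 2)
14 - 11*q(-5) = 14 - 11*2 = 14 - 22 = -8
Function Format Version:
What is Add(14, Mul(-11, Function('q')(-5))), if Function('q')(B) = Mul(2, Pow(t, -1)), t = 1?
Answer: -8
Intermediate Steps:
Function('q')(B) = 2 (Function('q')(B) = Mul(2, Pow(1, -1)) = Mul(2, 1) = 2)
Add(14, Mul(-11, Function('q')(-5))) = Add(14, Mul(-11, 2)) = Add(14, -22) = -8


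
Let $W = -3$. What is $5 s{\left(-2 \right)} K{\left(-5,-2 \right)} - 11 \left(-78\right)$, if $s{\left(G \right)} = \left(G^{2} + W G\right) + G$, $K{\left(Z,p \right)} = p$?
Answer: $778$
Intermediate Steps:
$s{\left(G \right)} = G^{2} - 2 G$ ($s{\left(G \right)} = \left(G^{2} - 3 G\right) + G = G^{2} - 2 G$)
$5 s{\left(-2 \right)} K{\left(-5,-2 \right)} - 11 \left(-78\right) = 5 \left(- 2 \left(-2 - 2\right)\right) \left(-2\right) - 11 \left(-78\right) = 5 \left(\left(-2\right) \left(-4\right)\right) \left(-2\right) - -858 = 5 \cdot 8 \left(-2\right) + 858 = 40 \left(-2\right) + 858 = -80 + 858 = 778$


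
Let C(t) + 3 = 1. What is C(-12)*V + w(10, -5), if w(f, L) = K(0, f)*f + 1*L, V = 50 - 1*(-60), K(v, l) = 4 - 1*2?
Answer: -205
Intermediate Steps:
K(v, l) = 2 (K(v, l) = 4 - 2 = 2)
C(t) = -2 (C(t) = -3 + 1 = -2)
V = 110 (V = 50 + 60 = 110)
w(f, L) = L + 2*f (w(f, L) = 2*f + 1*L = 2*f + L = L + 2*f)
C(-12)*V + w(10, -5) = -2*110 + (-5 + 2*10) = -220 + (-5 + 20) = -220 + 15 = -205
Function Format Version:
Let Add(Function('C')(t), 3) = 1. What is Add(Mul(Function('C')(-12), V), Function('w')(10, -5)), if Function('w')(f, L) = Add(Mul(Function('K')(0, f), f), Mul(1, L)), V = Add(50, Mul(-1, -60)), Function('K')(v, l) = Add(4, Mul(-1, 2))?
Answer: -205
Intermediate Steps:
Function('K')(v, l) = 2 (Function('K')(v, l) = Add(4, -2) = 2)
Function('C')(t) = -2 (Function('C')(t) = Add(-3, 1) = -2)
V = 110 (V = Add(50, 60) = 110)
Function('w')(f, L) = Add(L, Mul(2, f)) (Function('w')(f, L) = Add(Mul(2, f), Mul(1, L)) = Add(Mul(2, f), L) = Add(L, Mul(2, f)))
Add(Mul(Function('C')(-12), V), Function('w')(10, -5)) = Add(Mul(-2, 110), Add(-5, Mul(2, 10))) = Add(-220, Add(-5, 20)) = Add(-220, 15) = -205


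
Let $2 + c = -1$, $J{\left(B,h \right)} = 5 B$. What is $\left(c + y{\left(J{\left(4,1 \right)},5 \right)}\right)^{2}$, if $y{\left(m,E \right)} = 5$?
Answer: $4$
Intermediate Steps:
$c = -3$ ($c = -2 - 1 = -3$)
$\left(c + y{\left(J{\left(4,1 \right)},5 \right)}\right)^{2} = \left(-3 + 5\right)^{2} = 2^{2} = 4$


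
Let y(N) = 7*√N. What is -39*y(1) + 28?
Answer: -245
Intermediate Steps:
-39*y(1) + 28 = -273*√1 + 28 = -273 + 28 = -245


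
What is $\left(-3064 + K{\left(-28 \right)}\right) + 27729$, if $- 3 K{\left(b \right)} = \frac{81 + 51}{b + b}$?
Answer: $\frac{345321}{14} \approx 24666.0$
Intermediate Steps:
$K{\left(b \right)} = - \frac{22}{b}$ ($K{\left(b \right)} = - \frac{\left(81 + 51\right) \frac{1}{b + b}}{3} = - \frac{132 \frac{1}{2 b}}{3} = - \frac{66 \frac{1}{b}}{3} = - \frac{22}{b}$)
$\left(-3064 + K{\left(-28 \right)}\right) + 27729 = \left(-3064 - \frac{22}{-28}\right) + 27729 = \left(-3064 - - \frac{11}{14}\right) + 27729 = \left(-3064 + \frac{11}{14}\right) + 27729 = - \frac{42885}{14} + 27729 = \frac{345321}{14}$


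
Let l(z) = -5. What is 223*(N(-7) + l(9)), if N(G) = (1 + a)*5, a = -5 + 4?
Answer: -1115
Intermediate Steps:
a = -1
N(G) = 0 (N(G) = (1 - 1)*5 = 0*5 = 0)
223*(N(-7) + l(9)) = 223*(0 - 5) = 223*(-5) = -1115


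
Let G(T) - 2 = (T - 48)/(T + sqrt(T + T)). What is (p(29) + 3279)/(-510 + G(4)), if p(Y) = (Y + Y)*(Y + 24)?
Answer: -1683545/140329 - 69883*sqrt(2)/280658 ≈ -12.349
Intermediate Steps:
p(Y) = 2*Y*(24 + Y) (p(Y) = (2*Y)*(24 + Y) = 2*Y*(24 + Y))
G(T) = 2 + (-48 + T)/(T + sqrt(2)*sqrt(T)) (G(T) = 2 + (T - 48)/(T + sqrt(T + T)) = 2 + (-48 + T)/(T + sqrt(2*T)) = 2 + (-48 + T)/(T + sqrt(2)*sqrt(T)))
(p(29) + 3279)/(-510 + G(4)) = (2*29*(24 + 29) + 3279)/(-510 + (-48 + 3*4 + 2*sqrt(2)*sqrt(4))/(4 + sqrt(2)*sqrt(4))) = (2*29*53 + 3279)/(-510 + (-48 + 12 + 2*sqrt(2)*2)/(4 + sqrt(2)*2)) = (3074 + 3279)/(-510 + (-48 + 12 + 4*sqrt(2))/(4 + 2*sqrt(2))) = 6353/(-510 + (-36 + 4*sqrt(2))/(4 + 2*sqrt(2)))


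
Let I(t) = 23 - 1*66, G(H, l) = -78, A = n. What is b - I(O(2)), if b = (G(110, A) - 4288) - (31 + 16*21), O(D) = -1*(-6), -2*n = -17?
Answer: -4690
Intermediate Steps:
n = 17/2 (n = -½*(-17) = 17/2 ≈ 8.5000)
A = 17/2 ≈ 8.5000
O(D) = 6
I(t) = -43 (I(t) = 23 - 66 = -43)
b = -4733 (b = (-78 - 4288) - (31 + 16*21) = -4366 - (31 + 336) = -4366 - 1*367 = -4366 - 367 = -4733)
b - I(O(2)) = -4733 - 1*(-43) = -4733 + 43 = -4690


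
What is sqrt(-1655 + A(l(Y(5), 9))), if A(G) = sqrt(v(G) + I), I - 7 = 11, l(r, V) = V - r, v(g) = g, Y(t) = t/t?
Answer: sqrt(-1655 + sqrt(26)) ≈ 40.619*I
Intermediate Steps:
Y(t) = 1
I = 18 (I = 7 + 11 = 18)
A(G) = sqrt(18 + G) (A(G) = sqrt(G + 18) = sqrt(18 + G))
sqrt(-1655 + A(l(Y(5), 9))) = sqrt(-1655 + sqrt(18 + (9 - 1*1))) = sqrt(-1655 + sqrt(18 + (9 - 1))) = sqrt(-1655 + sqrt(18 + 8)) = sqrt(-1655 + sqrt(26))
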